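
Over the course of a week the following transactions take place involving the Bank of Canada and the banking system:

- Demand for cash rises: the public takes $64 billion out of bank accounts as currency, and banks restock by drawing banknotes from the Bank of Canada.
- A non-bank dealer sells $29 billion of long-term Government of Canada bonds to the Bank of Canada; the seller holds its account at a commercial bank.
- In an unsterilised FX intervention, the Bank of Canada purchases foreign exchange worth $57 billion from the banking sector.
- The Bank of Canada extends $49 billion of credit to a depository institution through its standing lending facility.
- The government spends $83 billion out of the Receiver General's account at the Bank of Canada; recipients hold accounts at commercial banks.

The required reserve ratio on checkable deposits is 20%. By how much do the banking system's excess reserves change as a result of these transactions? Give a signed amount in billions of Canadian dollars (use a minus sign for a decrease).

Currency withdrawal $64 billion: reserves −$64B, deposits −$64B.
Asset purchase (from non-banks) $29 billion: reserves +$29B, deposits +$29B.
FX purchase $57 billion: reserves +$57B, deposits 0.
Discount-window loan $49 billion: reserves +$49B, deposits 0.
Government spending $83 billion: reserves +$83B, deposits +$83B.
Totals: Δreserves = +$154B, Δdeposits = +$48B.
Δrequired reserves = 20% × +$48B = +$9.6B.
Δexcess reserves = Δreserves − Δrequired = +$154B − (+$9.6B) = +$144.4 billion.

+$144.4 billion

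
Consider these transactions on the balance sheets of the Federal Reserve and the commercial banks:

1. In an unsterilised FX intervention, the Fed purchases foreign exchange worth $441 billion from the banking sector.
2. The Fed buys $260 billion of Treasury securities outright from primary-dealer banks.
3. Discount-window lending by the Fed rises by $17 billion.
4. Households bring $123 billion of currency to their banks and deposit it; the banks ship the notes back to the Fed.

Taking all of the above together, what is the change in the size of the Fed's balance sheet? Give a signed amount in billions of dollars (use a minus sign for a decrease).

FX purchase $441 billion: a Fed asset is acquired → +$441B.
OMO purchase (from banks) $260 billion: a Fed asset is acquired → +$260B.
Discount-window loan $17 billion: a Fed asset is acquired → +$17B.
Currency deposit $123 billion: only the composition of liabilities changes → 0.
Net: 441 + 260 + 17 + 0 = +$718 billion.

+$718 billion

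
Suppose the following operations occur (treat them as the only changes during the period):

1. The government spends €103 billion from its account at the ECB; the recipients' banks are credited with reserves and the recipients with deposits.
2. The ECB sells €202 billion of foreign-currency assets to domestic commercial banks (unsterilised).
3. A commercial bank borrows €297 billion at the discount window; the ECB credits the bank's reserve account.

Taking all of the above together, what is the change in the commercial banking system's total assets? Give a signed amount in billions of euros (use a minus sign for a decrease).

+€400 billion

Government spending €103 billion: bank balance sheets expand → +€103B.
FX sale €202 billion: just an asset swap on bank balance sheets → 0.
Discount-window loan €297 billion: bank balance sheets expand → +€297B.
Net: 103 + 0 + 297 = +€400 billion.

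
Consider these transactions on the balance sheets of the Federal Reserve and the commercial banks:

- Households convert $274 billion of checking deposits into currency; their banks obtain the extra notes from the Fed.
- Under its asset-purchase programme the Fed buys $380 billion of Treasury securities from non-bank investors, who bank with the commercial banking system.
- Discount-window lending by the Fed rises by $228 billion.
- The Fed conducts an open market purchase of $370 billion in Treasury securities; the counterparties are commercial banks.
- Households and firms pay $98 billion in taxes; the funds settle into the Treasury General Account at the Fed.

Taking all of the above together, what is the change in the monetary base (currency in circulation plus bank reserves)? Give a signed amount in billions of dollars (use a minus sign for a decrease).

+$880 billion

Currency withdrawal $274 billion: just a shift between currency and reserves — both are base money → 0.
Asset purchase (from non-banks) $380 billion: Fed balance sheet expands → +$380B.
Discount-window loan $228 billion: Fed balance sheet expands → +$228B.
OMO purchase (from banks) $370 billion: Fed balance sheet expands → +$370B.
Government account inflow $98 billion: reserves shift to a non-base liability → −$98B.
Net: 0 + 380 + 228 + 370 − 98 = +$880 billion.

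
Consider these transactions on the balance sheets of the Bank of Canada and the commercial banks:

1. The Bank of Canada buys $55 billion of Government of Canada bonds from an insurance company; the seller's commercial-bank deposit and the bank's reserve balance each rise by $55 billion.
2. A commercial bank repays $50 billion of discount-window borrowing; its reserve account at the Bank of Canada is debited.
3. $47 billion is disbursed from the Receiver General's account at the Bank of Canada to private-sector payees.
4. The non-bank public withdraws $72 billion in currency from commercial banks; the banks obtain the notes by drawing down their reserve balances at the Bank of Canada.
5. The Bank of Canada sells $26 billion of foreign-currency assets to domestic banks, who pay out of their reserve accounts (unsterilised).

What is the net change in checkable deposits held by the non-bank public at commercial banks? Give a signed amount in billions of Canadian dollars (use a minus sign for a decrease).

+$30 billion

Bank of Canada balance sheet:
  Assets:      Securities +$55B, Loans to banks −$50B, Foreign assets −$26B
  Liabilities: Bank reserves −$46B, Currency in circulation +$72B, Government deposits −$47B
Commercial banking system:
  Assets:      Reserves at CB −$46B, Foreign assets +$26B
  Liabilities: Checkable deposits +$30B, Borrowings from CB −$50B
So the change in checkable deposits held by the non-bank public at commercial banks is +$30 billion.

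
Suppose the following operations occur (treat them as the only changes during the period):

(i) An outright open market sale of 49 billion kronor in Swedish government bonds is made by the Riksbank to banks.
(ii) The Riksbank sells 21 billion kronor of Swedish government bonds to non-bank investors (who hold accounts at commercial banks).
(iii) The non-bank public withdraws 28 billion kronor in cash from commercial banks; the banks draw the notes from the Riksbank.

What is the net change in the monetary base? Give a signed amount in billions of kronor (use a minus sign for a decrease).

-70 billion

OMO sale (to banks) 49 billion kronor: Riksbank balance sheet contracts → −49B.
Asset sale (to non-banks) 21 billion kronor: Riksbank balance sheet contracts → −21B.
Currency withdrawal 28 billion kronor: just a shift between currency and reserves — both are base money → 0.
Net: −49 − 21 + 0 = -70 billion.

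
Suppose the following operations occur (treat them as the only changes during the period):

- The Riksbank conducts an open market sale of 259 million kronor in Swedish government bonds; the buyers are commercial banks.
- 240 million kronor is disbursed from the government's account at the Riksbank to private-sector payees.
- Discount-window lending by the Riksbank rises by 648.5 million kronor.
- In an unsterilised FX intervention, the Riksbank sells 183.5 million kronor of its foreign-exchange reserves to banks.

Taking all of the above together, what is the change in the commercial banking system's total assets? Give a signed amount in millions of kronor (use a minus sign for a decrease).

+888.5 million

Riksbank balance sheet:
  Assets:      Securities −259M, Loans to banks +648.5M, Foreign assets −183.5M
  Liabilities: Bank reserves +446M, Government deposits −240M
Commercial banking system:
  Assets:      Reserves at CB +446M, Securities +259M, Foreign assets +183.5M
  Liabilities: Checkable deposits +240M, Borrowings from CB +648.5M
Change in total bank assets = +888.5 million.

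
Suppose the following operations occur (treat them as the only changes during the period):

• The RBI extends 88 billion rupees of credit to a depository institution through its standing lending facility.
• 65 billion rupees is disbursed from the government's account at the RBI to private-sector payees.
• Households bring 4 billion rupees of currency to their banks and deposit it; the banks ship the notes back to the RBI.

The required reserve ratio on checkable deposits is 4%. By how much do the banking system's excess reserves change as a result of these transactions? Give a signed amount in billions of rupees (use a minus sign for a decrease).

+154.24 billion

Discount-window loan 88 billion rupees: reserves +88B, deposits 0.
Government spending 65 billion rupees: reserves +65B, deposits +65B.
Currency deposit 4 billion rupees: reserves +4B, deposits +4B.
Totals: Δreserves = +157B, Δdeposits = +69B.
Δrequired reserves = 4% × +69B = +2.76B.
Δexcess reserves = Δreserves − Δrequired = +157B − (+2.76B) = +154.24 billion.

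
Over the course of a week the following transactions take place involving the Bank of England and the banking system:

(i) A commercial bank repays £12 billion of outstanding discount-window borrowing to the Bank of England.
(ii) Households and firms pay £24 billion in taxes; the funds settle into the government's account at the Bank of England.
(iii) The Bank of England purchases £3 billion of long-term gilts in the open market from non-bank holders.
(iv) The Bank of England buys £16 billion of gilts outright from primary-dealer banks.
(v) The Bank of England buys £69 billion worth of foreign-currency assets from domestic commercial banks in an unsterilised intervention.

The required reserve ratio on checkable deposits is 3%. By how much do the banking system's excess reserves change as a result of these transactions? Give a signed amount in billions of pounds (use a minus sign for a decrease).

Discount-window repayment £12 billion: reserves −£12B, deposits 0.
Government account inflow £24 billion: reserves −£24B, deposits −£24B.
Asset purchase (from non-banks) £3 billion: reserves +£3B, deposits +£3B.
OMO purchase (from banks) £16 billion: reserves +£16B, deposits 0.
FX purchase £69 billion: reserves +£69B, deposits 0.
Totals: Δreserves = +£52B, Δdeposits = −£21B.
Δrequired reserves = 3% × −£21B = −£0.63B.
Δexcess reserves = Δreserves − Δrequired = +£52B − (−£0.63B) = +£52.63 billion.

+£52.63 billion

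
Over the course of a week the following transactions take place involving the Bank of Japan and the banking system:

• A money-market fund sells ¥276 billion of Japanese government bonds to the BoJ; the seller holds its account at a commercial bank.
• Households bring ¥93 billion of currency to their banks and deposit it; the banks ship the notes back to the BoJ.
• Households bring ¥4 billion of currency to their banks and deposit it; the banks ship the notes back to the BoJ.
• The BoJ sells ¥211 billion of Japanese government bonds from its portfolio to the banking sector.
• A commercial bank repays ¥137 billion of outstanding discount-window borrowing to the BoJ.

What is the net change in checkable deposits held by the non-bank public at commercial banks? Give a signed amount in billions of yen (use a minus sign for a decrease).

Asset purchase (from non-banks) ¥276 billion: non-bank counterparties' bank balances rise → +¥276B.
Currency deposit ¥93 billion: non-bank counterparties' bank balances rise → +¥93B.
Currency deposit ¥4 billion: non-bank counterparties' bank balances rise → +¥4B.
OMO sale (to banks) ¥211 billion: the counterparty is a bank, so public deposits are unchanged → 0.
Discount-window repayment ¥137 billion: the counterparty is a bank, so public deposits are unchanged → 0.
Net: 276 + 93 + 4 + 0 + 0 = +¥373 billion.

+¥373 billion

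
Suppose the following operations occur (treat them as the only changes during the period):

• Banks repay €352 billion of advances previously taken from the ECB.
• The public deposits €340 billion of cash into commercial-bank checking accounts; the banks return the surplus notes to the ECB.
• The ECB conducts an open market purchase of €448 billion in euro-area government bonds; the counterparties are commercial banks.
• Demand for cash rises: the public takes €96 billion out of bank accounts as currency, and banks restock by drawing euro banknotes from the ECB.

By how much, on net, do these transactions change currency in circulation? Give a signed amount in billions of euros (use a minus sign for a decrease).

-€244 billion

ECB balance sheet:
  Assets:      Securities +€448B, Loans to banks −€352B
  Liabilities: Bank reserves +€340B, Currency in circulation −€244B
Commercial banking system:
  Assets:      Reserves at CB +€340B, Securities −€448B
  Liabilities: Checkable deposits +€244B, Borrowings from CB −€352B
So the change in currency in circulation is -€244 billion.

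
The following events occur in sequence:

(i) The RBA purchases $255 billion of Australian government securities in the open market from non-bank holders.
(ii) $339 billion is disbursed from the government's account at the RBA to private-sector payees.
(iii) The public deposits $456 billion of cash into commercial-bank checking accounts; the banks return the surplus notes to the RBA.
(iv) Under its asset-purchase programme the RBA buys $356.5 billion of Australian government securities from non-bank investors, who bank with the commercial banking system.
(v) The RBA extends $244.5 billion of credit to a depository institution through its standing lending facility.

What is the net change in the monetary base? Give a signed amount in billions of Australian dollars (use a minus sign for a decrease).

RBA balance sheet:
  Assets:      Securities +$611.5B, Loans to banks +$244.5B
  Liabilities: Bank reserves +$1651B, Currency in circulation −$456B, Government deposits −$339B
Monetary base = currency + reserves: −$456B + (+$1651B) = +$1195 billion.

+$1195 billion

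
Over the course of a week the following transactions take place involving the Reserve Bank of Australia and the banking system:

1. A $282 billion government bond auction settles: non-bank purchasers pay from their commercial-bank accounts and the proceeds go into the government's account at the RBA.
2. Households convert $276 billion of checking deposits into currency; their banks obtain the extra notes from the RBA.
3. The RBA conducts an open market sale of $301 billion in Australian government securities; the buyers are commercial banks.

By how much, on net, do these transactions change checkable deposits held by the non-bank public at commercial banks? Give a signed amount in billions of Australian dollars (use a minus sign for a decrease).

-$558 billion

Government account inflow $282 billion: non-bank counterparties' bank balances fall → −$282B.
Currency withdrawal $276 billion: non-bank counterparties' bank balances fall → −$276B.
OMO sale (to banks) $301 billion: the counterparty is a bank, so public deposits are unchanged → 0.
Net: −282 − 276 + 0 = -$558 billion.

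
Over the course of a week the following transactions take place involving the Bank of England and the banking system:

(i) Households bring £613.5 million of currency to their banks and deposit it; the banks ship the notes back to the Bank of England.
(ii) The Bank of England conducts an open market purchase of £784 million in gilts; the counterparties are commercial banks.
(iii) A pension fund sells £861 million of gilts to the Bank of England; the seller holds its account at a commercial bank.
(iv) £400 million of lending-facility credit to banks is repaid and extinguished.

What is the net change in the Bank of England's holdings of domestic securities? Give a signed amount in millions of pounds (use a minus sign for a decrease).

Currency deposit £613.5 million: the Bank of England's securities portfolio is untouched → 0.
OMO purchase (from banks) £784 million: securities added to the Bank of England's portfolio → +£784M.
Asset purchase (from non-banks) £861 million: securities added to the Bank of England's portfolio → +£861M.
Discount-window repayment £400 million: the Bank of England's securities portfolio is untouched → 0.
Net: 0 + 784 + 861 + 0 = +£1645 million.

+£1645 million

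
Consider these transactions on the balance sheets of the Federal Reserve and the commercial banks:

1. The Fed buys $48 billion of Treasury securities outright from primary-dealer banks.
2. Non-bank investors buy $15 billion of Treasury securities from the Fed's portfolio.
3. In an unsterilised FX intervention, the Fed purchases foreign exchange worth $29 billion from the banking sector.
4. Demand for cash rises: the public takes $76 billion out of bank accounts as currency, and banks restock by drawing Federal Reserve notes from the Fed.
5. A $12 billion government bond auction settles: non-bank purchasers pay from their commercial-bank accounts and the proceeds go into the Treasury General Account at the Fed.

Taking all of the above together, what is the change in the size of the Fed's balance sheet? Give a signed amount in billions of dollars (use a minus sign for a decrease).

+$62 billion

OMO purchase (from banks) $48 billion: a Fed asset is acquired → +$48B.
Asset sale (to non-banks) $15 billion: a Fed asset is shed → −$15B.
FX purchase $29 billion: a Fed asset is acquired → +$29B.
Currency withdrawal $76 billion: only the composition of liabilities changes → 0.
Government account inflow $12 billion: only the composition of liabilities changes → 0.
Net: 48 − 15 + 29 + 0 + 0 = +$62 billion.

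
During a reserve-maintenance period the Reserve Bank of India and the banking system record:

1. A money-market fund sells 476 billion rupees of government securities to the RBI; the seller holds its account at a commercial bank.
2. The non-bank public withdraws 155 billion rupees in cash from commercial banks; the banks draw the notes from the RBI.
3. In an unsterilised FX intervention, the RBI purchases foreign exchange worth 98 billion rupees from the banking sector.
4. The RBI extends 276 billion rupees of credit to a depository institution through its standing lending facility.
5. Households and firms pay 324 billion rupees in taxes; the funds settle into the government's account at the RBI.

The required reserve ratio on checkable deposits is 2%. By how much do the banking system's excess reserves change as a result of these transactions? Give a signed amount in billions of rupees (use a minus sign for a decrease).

Asset purchase (from non-banks) 476 billion rupees: reserves +476B, deposits +476B.
Currency withdrawal 155 billion rupees: reserves −155B, deposits −155B.
FX purchase 98 billion rupees: reserves +98B, deposits 0.
Discount-window loan 276 billion rupees: reserves +276B, deposits 0.
Government account inflow 324 billion rupees: reserves −324B, deposits −324B.
Totals: Δreserves = +371B, Δdeposits = −3B.
Δrequired reserves = 2% × −3B = −0.06B.
Δexcess reserves = Δreserves − Δrequired = +371B − (−0.06B) = +371.06 billion.

+371.06 billion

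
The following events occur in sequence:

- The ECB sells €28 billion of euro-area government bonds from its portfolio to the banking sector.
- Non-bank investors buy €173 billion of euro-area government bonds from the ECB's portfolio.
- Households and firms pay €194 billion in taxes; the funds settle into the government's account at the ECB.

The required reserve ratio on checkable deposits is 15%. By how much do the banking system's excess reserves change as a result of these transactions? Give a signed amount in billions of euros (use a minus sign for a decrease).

-€339.95 billion

OMO sale (to banks) €28 billion: reserves −€28B, deposits 0.
Asset sale (to non-banks) €173 billion: reserves −€173B, deposits −€173B.
Government account inflow €194 billion: reserves −€194B, deposits −€194B.
Totals: Δreserves = −€395B, Δdeposits = −€367B.
Δrequired reserves = 15% × −€367B = −€55.05B.
Δexcess reserves = Δreserves − Δrequired = −€395B − (−€55.05B) = -€339.95 billion.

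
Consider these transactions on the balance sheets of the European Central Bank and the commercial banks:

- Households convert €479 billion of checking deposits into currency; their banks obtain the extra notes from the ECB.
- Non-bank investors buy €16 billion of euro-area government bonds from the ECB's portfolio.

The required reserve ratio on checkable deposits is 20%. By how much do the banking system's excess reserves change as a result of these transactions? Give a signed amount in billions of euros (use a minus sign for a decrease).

Currency withdrawal €479 billion: reserves −€479B, deposits −€479B.
Asset sale (to non-banks) €16 billion: reserves −€16B, deposits −€16B.
Totals: Δreserves = −€495B, Δdeposits = −€495B.
Δrequired reserves = 20% × −€495B = −€99B.
Δexcess reserves = Δreserves − Δrequired = −€495B − (−€99B) = -€396 billion.

-€396 billion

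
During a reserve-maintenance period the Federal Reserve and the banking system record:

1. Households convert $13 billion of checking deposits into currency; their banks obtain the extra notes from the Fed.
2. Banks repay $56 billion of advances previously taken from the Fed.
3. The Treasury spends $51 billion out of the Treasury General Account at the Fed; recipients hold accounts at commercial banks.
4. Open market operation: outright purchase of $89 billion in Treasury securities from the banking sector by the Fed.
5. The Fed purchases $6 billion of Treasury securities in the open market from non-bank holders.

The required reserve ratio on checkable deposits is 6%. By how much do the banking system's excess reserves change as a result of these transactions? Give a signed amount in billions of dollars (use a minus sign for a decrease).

+$74.36 billion

Currency withdrawal $13 billion: reserves −$13B, deposits −$13B.
Discount-window repayment $56 billion: reserves −$56B, deposits 0.
Government spending $51 billion: reserves +$51B, deposits +$51B.
OMO purchase (from banks) $89 billion: reserves +$89B, deposits 0.
Asset purchase (from non-banks) $6 billion: reserves +$6B, deposits +$6B.
Totals: Δreserves = +$77B, Δdeposits = +$44B.
Δrequired reserves = 6% × +$44B = +$2.64B.
Δexcess reserves = Δreserves − Δrequired = +$77B − (+$2.64B) = +$74.36 billion.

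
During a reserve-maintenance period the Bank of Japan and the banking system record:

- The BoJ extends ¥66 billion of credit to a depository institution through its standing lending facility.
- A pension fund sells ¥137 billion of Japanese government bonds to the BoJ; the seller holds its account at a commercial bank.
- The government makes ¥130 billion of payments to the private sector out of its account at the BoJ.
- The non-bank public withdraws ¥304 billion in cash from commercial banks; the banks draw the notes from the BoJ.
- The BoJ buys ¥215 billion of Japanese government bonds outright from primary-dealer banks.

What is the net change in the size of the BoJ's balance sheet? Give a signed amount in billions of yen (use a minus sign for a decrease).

+¥418 billion

Discount-window loan ¥66 billion: a BoJ asset is acquired → +¥66B.
Asset purchase (from non-banks) ¥137 billion: a BoJ asset is acquired → +¥137B.
Government spending ¥130 billion: only the composition of liabilities changes → 0.
Currency withdrawal ¥304 billion: only the composition of liabilities changes → 0.
OMO purchase (from banks) ¥215 billion: a BoJ asset is acquired → +¥215B.
Net: 66 + 137 + 0 + 0 + 215 = +¥418 billion.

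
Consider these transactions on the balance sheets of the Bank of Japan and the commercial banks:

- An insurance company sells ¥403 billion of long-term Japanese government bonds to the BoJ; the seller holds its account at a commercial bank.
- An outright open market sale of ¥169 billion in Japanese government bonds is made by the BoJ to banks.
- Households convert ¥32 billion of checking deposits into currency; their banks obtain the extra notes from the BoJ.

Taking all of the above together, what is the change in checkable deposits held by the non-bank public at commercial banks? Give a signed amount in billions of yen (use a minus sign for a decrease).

BoJ balance sheet:
  Assets:      Securities +¥234B
  Liabilities: Bank reserves +¥202B, Currency in circulation +¥32B
Commercial banking system:
  Assets:      Reserves at CB +¥202B, Securities +¥169B
  Liabilities: Checkable deposits +¥371B
So the change in checkable deposits held by the non-bank public at commercial banks is +¥371 billion.

+¥371 billion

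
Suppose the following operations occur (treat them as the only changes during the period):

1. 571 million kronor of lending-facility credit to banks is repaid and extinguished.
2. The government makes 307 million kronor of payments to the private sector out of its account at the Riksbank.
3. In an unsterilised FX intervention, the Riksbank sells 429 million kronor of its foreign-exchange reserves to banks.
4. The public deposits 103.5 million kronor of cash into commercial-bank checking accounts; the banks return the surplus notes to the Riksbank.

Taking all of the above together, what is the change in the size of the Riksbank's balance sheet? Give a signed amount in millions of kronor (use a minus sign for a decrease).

-1000 million

Discount-window repayment 571 million kronor: a Riksbank asset is shed → −571M.
Government spending 307 million kronor: only the composition of liabilities changes → 0.
FX sale 429 million kronor: a Riksbank asset is shed → −429M.
Currency deposit 103.5 million kronor: only the composition of liabilities changes → 0.
Net: −571 + 0 − 429 + 0 = -1000 million.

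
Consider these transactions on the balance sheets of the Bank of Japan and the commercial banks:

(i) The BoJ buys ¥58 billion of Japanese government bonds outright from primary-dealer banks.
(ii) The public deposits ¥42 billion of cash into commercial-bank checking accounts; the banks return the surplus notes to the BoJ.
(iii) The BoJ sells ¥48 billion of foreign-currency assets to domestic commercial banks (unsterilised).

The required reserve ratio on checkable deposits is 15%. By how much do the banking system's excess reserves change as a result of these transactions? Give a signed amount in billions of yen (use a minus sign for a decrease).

OMO purchase (from banks) ¥58 billion: reserves +¥58B, deposits 0.
Currency deposit ¥42 billion: reserves +¥42B, deposits +¥42B.
FX sale ¥48 billion: reserves −¥48B, deposits 0.
Totals: Δreserves = +¥52B, Δdeposits = +¥42B.
Δrequired reserves = 15% × +¥42B = +¥6.3B.
Δexcess reserves = Δreserves − Δrequired = +¥52B − (+¥6.3B) = +¥45.7 billion.

+¥45.7 billion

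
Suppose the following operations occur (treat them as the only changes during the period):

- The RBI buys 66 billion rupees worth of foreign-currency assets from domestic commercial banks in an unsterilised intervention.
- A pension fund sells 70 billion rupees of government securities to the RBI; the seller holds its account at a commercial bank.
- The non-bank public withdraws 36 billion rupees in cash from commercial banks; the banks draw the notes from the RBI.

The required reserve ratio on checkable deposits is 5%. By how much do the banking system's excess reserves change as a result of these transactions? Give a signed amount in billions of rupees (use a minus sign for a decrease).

FX purchase 66 billion rupees: reserves +66B, deposits 0.
Asset purchase (from non-banks) 70 billion rupees: reserves +70B, deposits +70B.
Currency withdrawal 36 billion rupees: reserves −36B, deposits −36B.
Totals: Δreserves = +100B, Δdeposits = +34B.
Δrequired reserves = 5% × +34B = +1.7B.
Δexcess reserves = Δreserves − Δrequired = +100B − (+1.7B) = +98.3 billion.

+98.3 billion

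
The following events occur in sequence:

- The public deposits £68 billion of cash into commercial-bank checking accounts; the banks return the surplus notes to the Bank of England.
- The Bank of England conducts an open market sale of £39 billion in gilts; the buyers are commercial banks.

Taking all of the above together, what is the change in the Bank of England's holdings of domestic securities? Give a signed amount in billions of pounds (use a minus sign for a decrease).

-£39 billion

Bank of England balance sheet:
  Assets:      Securities −£39B
  Liabilities: Bank reserves +£29B, Currency in circulation −£68B
Commercial banking system:
  Assets:      Reserves at CB +£29B, Securities +£39B
  Liabilities: Checkable deposits +£68B
So the change in the Bank of England's holdings of domestic securities is -£39 billion.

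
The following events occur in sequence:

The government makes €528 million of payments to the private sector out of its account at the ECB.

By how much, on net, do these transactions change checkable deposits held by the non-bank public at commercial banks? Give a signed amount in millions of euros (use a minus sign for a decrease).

Government spending €528 million: non-bank counterparties' bank balances rise → +€528M.

+€528 million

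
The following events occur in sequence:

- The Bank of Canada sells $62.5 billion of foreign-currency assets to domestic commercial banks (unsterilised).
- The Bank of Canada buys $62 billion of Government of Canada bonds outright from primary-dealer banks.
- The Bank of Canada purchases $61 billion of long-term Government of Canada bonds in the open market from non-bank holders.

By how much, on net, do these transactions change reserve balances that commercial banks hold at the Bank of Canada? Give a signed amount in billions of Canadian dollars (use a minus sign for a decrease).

FX sale $62.5 billion: the buying banks pay out of their reserve balances → −$62.5B.
OMO purchase (from banks) $62 billion: the Bank of Canada pays by crediting reserve accounts → +$62B.
Asset purchase (from non-banks) $61 billion: the Bank of Canada pays by crediting reserve accounts → +$61B.
Net: −62.5 + 62 + 61 = +$60.5 billion.

+$60.5 billion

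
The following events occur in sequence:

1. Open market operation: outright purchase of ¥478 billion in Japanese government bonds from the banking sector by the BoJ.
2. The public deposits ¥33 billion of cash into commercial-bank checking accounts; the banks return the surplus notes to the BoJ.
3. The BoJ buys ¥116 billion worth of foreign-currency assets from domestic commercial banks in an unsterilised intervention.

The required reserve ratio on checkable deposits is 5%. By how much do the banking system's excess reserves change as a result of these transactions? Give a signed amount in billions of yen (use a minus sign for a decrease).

OMO purchase (from banks) ¥478 billion: reserves +¥478B, deposits 0.
Currency deposit ¥33 billion: reserves +¥33B, deposits +¥33B.
FX purchase ¥116 billion: reserves +¥116B, deposits 0.
Totals: Δreserves = +¥627B, Δdeposits = +¥33B.
Δrequired reserves = 5% × +¥33B = +¥1.65B.
Δexcess reserves = Δreserves − Δrequired = +¥627B − (+¥1.65B) = +¥625.35 billion.

+¥625.35 billion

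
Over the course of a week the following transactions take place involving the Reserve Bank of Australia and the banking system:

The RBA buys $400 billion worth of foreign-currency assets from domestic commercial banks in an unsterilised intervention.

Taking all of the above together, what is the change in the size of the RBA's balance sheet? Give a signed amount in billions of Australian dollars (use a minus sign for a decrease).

FX purchase $400 billion: an RBA asset is acquired → +$400B.

+$400 billion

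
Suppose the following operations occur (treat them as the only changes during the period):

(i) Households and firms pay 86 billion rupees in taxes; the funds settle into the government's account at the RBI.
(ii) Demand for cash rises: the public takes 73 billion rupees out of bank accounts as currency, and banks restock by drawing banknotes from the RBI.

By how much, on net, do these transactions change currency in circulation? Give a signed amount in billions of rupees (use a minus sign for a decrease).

+73 billion

Government account inflow 86 billion rupees: no currency enters or leaves circulation → 0.
Currency withdrawal 73 billion rupees: notes leave the central bank → +73B.
Net: 0 + 73 = +73 billion.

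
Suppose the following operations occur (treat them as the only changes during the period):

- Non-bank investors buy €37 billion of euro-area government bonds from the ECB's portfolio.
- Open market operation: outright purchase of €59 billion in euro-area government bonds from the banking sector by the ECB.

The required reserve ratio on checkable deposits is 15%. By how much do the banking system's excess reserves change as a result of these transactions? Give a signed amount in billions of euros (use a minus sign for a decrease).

Asset sale (to non-banks) €37 billion: reserves −€37B, deposits −€37B.
OMO purchase (from banks) €59 billion: reserves +€59B, deposits 0.
Totals: Δreserves = +€22B, Δdeposits = −€37B.
Δrequired reserves = 15% × −€37B = −€5.55B.
Δexcess reserves = Δreserves − Δrequired = +€22B − (−€5.55B) = +€27.55 billion.

+€27.55 billion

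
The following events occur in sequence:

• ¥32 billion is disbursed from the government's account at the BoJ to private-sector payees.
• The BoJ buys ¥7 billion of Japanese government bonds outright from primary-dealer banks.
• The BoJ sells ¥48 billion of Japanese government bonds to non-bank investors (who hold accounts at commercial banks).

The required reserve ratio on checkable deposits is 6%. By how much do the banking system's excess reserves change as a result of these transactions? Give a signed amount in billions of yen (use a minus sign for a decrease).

-¥8.04 billion

Government spending ¥32 billion: reserves +¥32B, deposits +¥32B.
OMO purchase (from banks) ¥7 billion: reserves +¥7B, deposits 0.
Asset sale (to non-banks) ¥48 billion: reserves −¥48B, deposits −¥48B.
Totals: Δreserves = −¥9B, Δdeposits = −¥16B.
Δrequired reserves = 6% × −¥16B = −¥0.96B.
Δexcess reserves = Δreserves − Δrequired = −¥9B − (−¥0.96B) = -¥8.04 billion.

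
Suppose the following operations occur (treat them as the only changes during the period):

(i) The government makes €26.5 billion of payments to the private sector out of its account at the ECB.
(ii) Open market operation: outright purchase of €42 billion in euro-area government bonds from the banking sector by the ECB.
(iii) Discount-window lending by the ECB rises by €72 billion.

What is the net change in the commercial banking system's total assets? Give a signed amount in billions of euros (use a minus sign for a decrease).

ECB balance sheet:
  Assets:      Securities +€42B, Loans to banks +€72B
  Liabilities: Bank reserves +€140.5B, Government deposits −€26.5B
Commercial banking system:
  Assets:      Reserves at CB +€140.5B, Securities −€42B
  Liabilities: Checkable deposits +€26.5B, Borrowings from CB +€72B
Change in total bank assets = +€98.5 billion.

+€98.5 billion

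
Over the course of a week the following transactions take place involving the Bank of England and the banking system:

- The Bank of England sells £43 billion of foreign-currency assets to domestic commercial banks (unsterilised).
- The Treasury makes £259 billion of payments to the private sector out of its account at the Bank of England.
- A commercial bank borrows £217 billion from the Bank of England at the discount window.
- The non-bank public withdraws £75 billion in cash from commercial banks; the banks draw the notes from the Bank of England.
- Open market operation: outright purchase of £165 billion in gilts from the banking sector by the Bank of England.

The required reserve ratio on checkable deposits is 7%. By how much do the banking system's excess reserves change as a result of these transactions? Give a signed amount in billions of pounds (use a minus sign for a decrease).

+£510.12 billion

FX sale £43 billion: reserves −£43B, deposits 0.
Government spending £259 billion: reserves +£259B, deposits +£259B.
Discount-window loan £217 billion: reserves +£217B, deposits 0.
Currency withdrawal £75 billion: reserves −£75B, deposits −£75B.
OMO purchase (from banks) £165 billion: reserves +£165B, deposits 0.
Totals: Δreserves = +£523B, Δdeposits = +£184B.
Δrequired reserves = 7% × +£184B = +£12.88B.
Δexcess reserves = Δreserves − Δrequired = +£523B − (+£12.88B) = +£510.12 billion.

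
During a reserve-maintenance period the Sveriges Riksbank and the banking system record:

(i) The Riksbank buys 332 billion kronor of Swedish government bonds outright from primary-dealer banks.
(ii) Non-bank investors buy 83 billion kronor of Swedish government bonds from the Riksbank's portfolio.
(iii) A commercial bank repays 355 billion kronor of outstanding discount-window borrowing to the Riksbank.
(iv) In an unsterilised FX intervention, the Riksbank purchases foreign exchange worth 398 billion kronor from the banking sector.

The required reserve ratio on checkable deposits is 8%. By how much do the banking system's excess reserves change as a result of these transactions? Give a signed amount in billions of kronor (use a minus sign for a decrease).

OMO purchase (from banks) 332 billion kronor: reserves +332B, deposits 0.
Asset sale (to non-banks) 83 billion kronor: reserves −83B, deposits −83B.
Discount-window repayment 355 billion kronor: reserves −355B, deposits 0.
FX purchase 398 billion kronor: reserves +398B, deposits 0.
Totals: Δreserves = +292B, Δdeposits = −83B.
Δrequired reserves = 8% × −83B = −6.64B.
Δexcess reserves = Δreserves − Δrequired = +292B − (−6.64B) = +298.64 billion.

+298.64 billion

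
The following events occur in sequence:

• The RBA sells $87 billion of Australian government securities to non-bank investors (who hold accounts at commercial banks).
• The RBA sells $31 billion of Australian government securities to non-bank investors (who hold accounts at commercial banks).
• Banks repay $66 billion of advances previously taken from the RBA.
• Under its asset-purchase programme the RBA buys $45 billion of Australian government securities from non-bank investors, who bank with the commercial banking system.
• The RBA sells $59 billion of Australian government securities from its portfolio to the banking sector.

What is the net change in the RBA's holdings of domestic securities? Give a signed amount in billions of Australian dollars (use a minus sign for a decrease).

RBA balance sheet:
  Assets:      Securities −$132B, Loans to banks −$66B
  Liabilities: Bank reserves −$198B
Commercial banking system:
  Assets:      Reserves at CB −$198B, Securities +$59B
  Liabilities: Checkable deposits −$73B, Borrowings from CB −$66B
So the change in the RBA's holdings of domestic securities is -$132 billion.

-$132 billion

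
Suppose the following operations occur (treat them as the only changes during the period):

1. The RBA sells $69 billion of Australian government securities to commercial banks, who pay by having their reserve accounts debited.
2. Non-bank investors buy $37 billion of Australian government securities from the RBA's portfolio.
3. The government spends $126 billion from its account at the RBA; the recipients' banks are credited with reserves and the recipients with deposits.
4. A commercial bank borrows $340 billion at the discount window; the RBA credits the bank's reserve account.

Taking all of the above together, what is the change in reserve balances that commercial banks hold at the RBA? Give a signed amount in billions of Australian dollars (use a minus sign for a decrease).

RBA balance sheet:
  Assets:      Securities −$106B, Loans to banks +$340B
  Liabilities: Bank reserves +$360B, Government deposits −$126B
So the change in reserve balances that commercial banks hold at the RBA is +$360 billion.

+$360 billion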